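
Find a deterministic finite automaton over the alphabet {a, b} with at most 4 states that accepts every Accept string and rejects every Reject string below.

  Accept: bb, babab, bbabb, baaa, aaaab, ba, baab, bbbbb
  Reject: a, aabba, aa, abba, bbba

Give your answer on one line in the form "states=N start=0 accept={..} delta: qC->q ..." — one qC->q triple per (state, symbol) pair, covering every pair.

State merging on the prefix tree: take the shortest (then alphabetical) example prefix whose next move is undefined and point that move at state 0, else 1, else 2, ...; a target is out if some Accept/Reject pair would then sit in one state with the same input left (inseparable). If every existing state is out, open a new one.
a: 0a undefined. 0a->0: ok.
b: 0b undefined. 0b->0: no, bb/a meet in 0. Open state 1: 0b->1.
ba: 1a undefined. 1a->0: no, baaa/a meet in 0. 1a->1: ok.
bb: 1b undefined. 1b->0: no, bb/a meet in 0. 1b->1: no, bb/aabba meet in 1. Open state 2: 1b->2.
bba: 2a undefined. 2a->0: ok.
bbb: 2b undefined. 2b->0: ok.
All examples now run through 3 states with every (state, symbol) defined. Accept strings end in {1,2}, Reject strings end in {0}; accept={1,2}.

states=3 start=0 accept={1,2} delta: 0a->0 0b->1 1a->1 1b->2 2a->0 2b->0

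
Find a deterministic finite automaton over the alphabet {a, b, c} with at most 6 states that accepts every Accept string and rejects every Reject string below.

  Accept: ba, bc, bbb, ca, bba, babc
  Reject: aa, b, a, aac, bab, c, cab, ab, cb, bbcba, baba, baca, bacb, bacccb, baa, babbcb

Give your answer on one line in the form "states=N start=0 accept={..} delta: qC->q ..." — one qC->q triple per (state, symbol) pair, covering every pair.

states=5 start=0 accept={2} delta: 0a->0 0b->1 0c->1 1a->2 1b->3 1c->2 2a->0 2b->4 2c->0 3a->2 3b->2 3c->2 4a->0 4b->0 4c->2

State merging on the prefix tree: take the shortest (then alphabetical) example prefix whose next move is undefined and point that move at state 0, else 1, else 2, ...; a target is out if some Accept/Reject pair would then sit in one state with the same input left (inseparable). If every existing state is out, open a new one.
a: 0a undefined. 0a->0: ok.
b: 0b undefined. 0b->0: no, ba/aa meet in 0. Open state 1: 0b->1.
c: 0c undefined. 0c->0: no, ca/aa meet in 0. 0c->1: ok.
ba: 1a undefined. 1a->0: no, ba/aa meet in 0. 1a->1: no, ba/b meet in 1. Open state 2: 1a->2.
bb: 1b undefined. 1b->0: no, bbb/b meet in 1. 1b->1: no, bbb/b meet in 1. 1b->2: no, ba/cb meet in 2. Open state 3: 1b->3.
bc: 1c undefined. 1c->0: no, bc/aa meet in 0. 1c->1: no, bc/b meet in 1. 1c->2: ok.
baa: 2a undefined. 2a->0: ok.
bab: 2b undefined. 2b->0: no, babc/b meet in 1. 2b->1: no, ba/baba meet in 2. 2b->2: no, ba/bab meet in 2. 2b->3: no, bba/baba meet in 3 with "a" left. Open state 4: 2b->4.
bac: 2c undefined. 2c->0: ok.
bba: 3a undefined. 3a->0: no, bba/aa meet in 0. 3a->1: no, bba/b meet in 1. 3a->2: ok.
bbb: 3b undefined. 3b->0: no, bbb/aa meet in 0. 3b->1: no, bbb/b meet in 1. 3b->2: ok.
bbc: 3c undefined. 3c->0: no, ba/bbcba meet in 2. 3c->1: no, ba/bbcba meet in 2. 3c->2: ok.
baba: 4a undefined. 4a->0: ok.
babb: 4b undefined. 4b->0: ok.
babc: 4c undefined. 4c->0: no, babc/aa meet in 0. 4c->1: no, babc/b meet in 1. 4c->2: ok.
All examples now run through 5 states with every (state, symbol) defined. Accept strings end in {2}, Reject strings end in {0,1,3,4}; accept={2}.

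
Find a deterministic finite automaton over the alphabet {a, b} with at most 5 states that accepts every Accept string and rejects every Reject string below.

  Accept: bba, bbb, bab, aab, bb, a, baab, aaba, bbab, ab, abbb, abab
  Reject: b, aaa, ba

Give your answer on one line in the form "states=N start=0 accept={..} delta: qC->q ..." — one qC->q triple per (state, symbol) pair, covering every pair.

Grow the machine one transition at a time. Run the examples from 0; the earliest place one falls off (shortest prefix, ties alphabetical) gets sent to the lowest-numbered state that keeps every Accept/Reject pair distinguishable — a pair clashes when both reach the same state with identical unread suffix — and to a fresh state only if none does.
a: 0a undefined. 0a->0: no, aab/b meet in 0 with "b" left. Open state 1: 0a->1.
b: 0b undefined. 0b->0: no, bba/ba meet in 1. 0b->1: no, a/b meet in 1. Open state 2: 0b->2.
aa: 1a undefined. 1a->0: no, aab/b meet in 2. 1a->1: no, a/aaa meet in 1. 1a->2: ok.
ab: 1b undefined. 1b->0: ok.
ba: 2a undefined. 2a->0: no, bab/b meet in 2. 2a->1: no, a/aaa meet in 1. 2a->2: ok.
bb: 2b undefined. 2b->0: no, bbb/b meet in 2. 2b->1: no, bba/b meet in 2. 2b->2: no, bba/b meet in 2. Open state 3: 2b->3.
bba: 3a undefined. 3a->0: no, bbab/b meet in 2. 3a->1: ok.
bbb: 3b undefined. 3b->0: ok.
All examples now run through 4 states with every (state, symbol) defined. Accept strings end in {0,1,3}, Reject strings end in {2}; accept={0,1,3}.

states=4 start=0 accept={0,1,3} delta: 0a->1 0b->2 1a->2 1b->0 2a->2 2b->3 3a->1 3b->0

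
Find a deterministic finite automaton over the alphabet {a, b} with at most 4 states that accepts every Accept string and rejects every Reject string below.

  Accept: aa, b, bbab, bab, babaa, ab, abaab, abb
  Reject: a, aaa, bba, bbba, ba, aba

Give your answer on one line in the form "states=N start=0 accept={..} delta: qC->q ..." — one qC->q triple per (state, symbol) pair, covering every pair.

State merging on the prefix tree: take the shortest (then alphabetical) example prefix whose next move is undefined and point that move at state 0, else 1, else 2, ...; a target is out if some Accept/Reject pair would then sit in one state with the same input left (inseparable). If every existing state is out, open a new one.
a: 0a undefined. 0a->0: no, aa/a meet in 0. Open state 1: 0a->1.
b: 0b undefined. 0b->0: ok.
aa: 1a undefined. 1a->0: ok.
ab: 1b undefined. 1b->0: ok.
All examples now run through 2 states with every (state, symbol) defined. Accept strings end in {0}, Reject strings end in {1}; accept={0}.

states=2 start=0 accept={0} delta: 0a->1 0b->0 1a->0 1b->0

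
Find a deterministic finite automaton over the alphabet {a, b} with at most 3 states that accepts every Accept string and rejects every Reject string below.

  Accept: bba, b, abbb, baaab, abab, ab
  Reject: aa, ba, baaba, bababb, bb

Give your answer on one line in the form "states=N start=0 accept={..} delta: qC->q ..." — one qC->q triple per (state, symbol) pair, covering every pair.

Fold the examples into a partial DFA from state 0: repeatedly fix the first undefined (state, symbol) met by the shortest-then-alphabetical prefix, trying targets in increasing order and rejecting any under which an Accept and a Reject string meet in one state with the same remainder; add a state when all current targets are rejected. Accepting states are where Accept strings end.
a: 0a undefined. 0a->0: ok.
b: 0b undefined. 0b->0: no, bba/aa meet in 0. Open state 1: 0b->1.
ba: 1a undefined. 1a->0: ok.
bb: 1b undefined. 1b->0: no, bba/aa meet in 0. 1b->1: no, bba/aa meet in 0. Open state 2: 1b->2.
bba: 2a undefined. 2a->0: no, bba/aa meet in 0. 2a->1: ok.
abbb: 2b undefined. 2b->0: no, abbb/aa meet in 0. 2b->1: ok.
All examples now run through 3 states with every (state, symbol) defined. Accept strings end in {1}, Reject strings end in {0,2}; accept={1}.

states=3 start=0 accept={1} delta: 0a->0 0b->1 1a->0 1b->2 2a->1 2b->1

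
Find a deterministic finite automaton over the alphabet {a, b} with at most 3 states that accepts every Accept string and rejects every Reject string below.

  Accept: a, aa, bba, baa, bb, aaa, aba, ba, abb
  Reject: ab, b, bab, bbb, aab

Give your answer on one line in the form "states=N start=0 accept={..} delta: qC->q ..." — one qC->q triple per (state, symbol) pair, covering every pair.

states=2 start=0 accept={0} delta: 0a->0 0b->1 1a->0 1b->0

Grow the machine one transition at a time. Run the examples from 0; the earliest place one falls off (shortest prefix, ties alphabetical) gets sent to the lowest-numbered state that keeps every Accept/Reject pair distinguishable — a pair clashes when both reach the same state with identical unread suffix — and to a fresh state only if none does.
a: 0a undefined. 0a->0: ok.
b: 0b undefined. 0b->0: no, a/ab meet in 0. Open state 1: 0b->1.
ba: 1a undefined. 1a->0: ok.
bb: 1b undefined. 1b->0: ok.
All examples now run through 2 states with every (state, symbol) defined. Accept strings end in {0}, Reject strings end in {1}; accept={0}.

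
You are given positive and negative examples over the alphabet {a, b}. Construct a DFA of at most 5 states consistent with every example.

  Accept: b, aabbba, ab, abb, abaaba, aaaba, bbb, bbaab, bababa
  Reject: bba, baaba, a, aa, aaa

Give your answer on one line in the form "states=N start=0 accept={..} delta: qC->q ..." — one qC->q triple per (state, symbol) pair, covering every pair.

State merging on the prefix tree: take the shortest (then alphabetical) example prefix whose next move is undefined and point that move at state 0, else 1, else 2, ...; a target is out if some Accept/Reject pair would then sit in one state with the same input left (inseparable). If every existing state is out, open a new one.
a: 0a undefined. 0a->0: no, abaaba/baaba meet in 0 with "baaba" left. Open state 1: 0a->1.
b: 0b undefined. 0b->0: ok.
aa: 1a undefined. 1a->0: no, b/aa meet in 0. 1a->1: no, aaaba/baaba meet in 1 with "ba" left. Open state 2: 1a->2.
ab: 1b undefined. 1b->0: no, abaaba/baaba meet in 2 with "ba" left. 1b->1: no, ab/bba meet in 1. 1b->2: no, ab/aa meet in 2. Open state 3: 1b->3.
aaa: 2a undefined. 2a->0: no, b/aaa meet in 0. 2a->1: ok.
aab: 2b undefined. 2b->0: no, aabbba/bba meet in 1. 2b->1: no, bbaab/bba meet in 1. 2b->2: no, aabbba/bba meet in 1. 2b->3: no, aaaba/baaba meet in 3 with "a" left. Open state 4: 2b->4.
aba: 3a undefined. 3a->0: no, bababa/bba meet in 1. 3a->1: no, abaaba/baaba meet in 4 with "a" left. 3a->2: no, abaaba/aa meet in 2. 3a->3: ok.
abb: 3b undefined. 3b->0: no, abaaba/bba meet in 1. 3b->1: no, abb/bba meet in 1. 3b->2: no, abb/aa meet in 2. 3b->3: ok.
aabb: 4b undefined. 4b->0: no, aabbba/bba meet in 1. 4b->1: ok.
baaba: 4a undefined. 4a->0: no, b/baaba meet in 0. 4a->1: ok.
All examples now run through 5 states with every (state, symbol) defined. Accept strings end in {0,3,4}, Reject strings end in {1,2}; accept={0,3,4}.

states=5 start=0 accept={0,3,4} delta: 0a->1 0b->0 1a->2 1b->3 2a->1 2b->4 3a->3 3b->3 4a->1 4b->1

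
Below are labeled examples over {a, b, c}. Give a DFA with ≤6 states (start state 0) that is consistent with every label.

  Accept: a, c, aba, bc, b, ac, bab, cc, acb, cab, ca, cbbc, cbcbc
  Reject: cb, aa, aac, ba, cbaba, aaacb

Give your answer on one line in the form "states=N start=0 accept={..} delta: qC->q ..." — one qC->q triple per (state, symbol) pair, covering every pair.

Fold the examples into a partial DFA from state 0: repeatedly fix the first undefined (state, symbol) met by the shortest-then-alphabetical prefix, trying targets in increasing order and rejecting any under which an Accept and a Reject string meet in one state with the same remainder; add a state when all current targets are rejected. Accepting states are where Accept strings end.
a: 0a undefined. 0a->0: no, a/aa meet in 0. Open state 1: 0a->1.
b: 0b undefined. 0b->0: no, a/ba meet in 1. 0b->1: ok.
c: 0c undefined. 0c->0: no, a/cb meet in 1. 0c->1: no, ca/aa meet in 1 with "a" left. Open state 2: 0c->2.
aa: 1a undefined. 1a->0: no, c/aac meet in 2. 1a->1: no, a/aa meet in 1. 1a->2: no, c/aa meet in 2. Open state 3: 1a->3.
ab: 1b undefined. 1b->0: ok.
ac: 1c undefined. 1c->0: ok.
ca: 2a undefined. 2a->0: ok.
cb: 2b undefined. 2b->0: no, a/cbaba meet in 1. 2b->1: no, a/cb meet in 1. 2b->2: no, c/cb meet in 2. 2b->3: ok.
cc: 2c undefined. 2c->0: ok.
aaa: 3a undefined. 3a->0: ok.
aac: 3c undefined. 3c->0: no, bc/aac meet in 0. 3c->1: no, a/aac meet in 1. 3c->2: no, c/aac meet in 2. 3c->3: ok.
bab: 3b undefined. 3b->0: ok.
All examples now run through 4 states with every (state, symbol) defined. Accept strings end in {0,1,2}, Reject strings end in {3}; accept={0,1,2}.

states=4 start=0 accept={0,1,2} delta: 0a->1 0b->1 0c->2 1a->3 1b->0 1c->0 2a->0 2b->3 2c->0 3a->0 3b->0 3c->3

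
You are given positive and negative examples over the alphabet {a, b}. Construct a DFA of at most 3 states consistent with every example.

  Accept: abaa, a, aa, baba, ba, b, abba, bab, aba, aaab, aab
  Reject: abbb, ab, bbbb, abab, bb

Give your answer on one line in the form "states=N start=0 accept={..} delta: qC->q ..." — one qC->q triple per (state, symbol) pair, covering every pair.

states=3 start=0 accept={1,2} delta: 0a->1 0b->1 1a->2 1b->0 2a->0 2b->1

Grow the machine one transition at a time. Run the examples from 0; the earliest place one falls off (shortest prefix, ties alphabetical) gets sent to the lowest-numbered state that keeps every Accept/Reject pair distinguishable — a pair clashes when both reach the same state with identical unread suffix — and to a fresh state only if none does.
a: 0a undefined. 0a->0: no, b/ab meet in 0 with "b" left. Open state 1: 0a->1.
b: 0b undefined. 0b->0: no, b/bbbb meet in 0. 0b->1: ok.
aa: 1a undefined. 1a->0: no, aaab/ab meet in 1 with "b" left. 1a->1: no, bab/ab meet in 1 with "b" left. Open state 2: 1a->2.
ab: 1b undefined. 1b->0: ok.
aaa: 2a undefined. 2a->0: ok.
aab: 2b undefined. 2b->0: no, bab/abbb meet in 0. 2b->1: ok.
All examples now run through 3 states with every (state, symbol) defined. Accept strings end in {1,2}, Reject strings end in {0}; accept={1,2}.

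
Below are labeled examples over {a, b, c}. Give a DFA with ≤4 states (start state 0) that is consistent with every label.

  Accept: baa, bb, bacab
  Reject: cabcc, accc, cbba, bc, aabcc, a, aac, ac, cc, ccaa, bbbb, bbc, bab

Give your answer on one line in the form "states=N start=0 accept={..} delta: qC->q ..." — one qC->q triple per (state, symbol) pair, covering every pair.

Fold the examples into a partial DFA from state 0: repeatedly fix the first undefined (state, symbol) met by the shortest-then-alphabetical prefix, trying targets in increasing order and rejecting any under which an Accept and a Reject string meet in one state with the same remainder; add a state when all current targets are rejected. Accepting states are where Accept strings end.
a: 0a undefined. 0a->0: ok.
b: 0b undefined. 0b->0: no, baa/a meet in 0. Open state 1: 0b->1.
c: 0c undefined. 0c->0: ok.
ba: 1a undefined. 1a->0: no, baa/accc meet in 0. 1a->1: no, bb/bab meet in 1 with "b" left. Open state 2: 1a->2.
bb: 1b undefined. 1b->0: no, bb/accc meet in 0. 1b->1: no, bb/bbbb meet in 1. 1b->2: no, baa/cbba meet in 2 with "a" left. Open state 3: 1b->3.
bc: 1c undefined. 1c->0: ok.
baa: 2a undefined. 2a->0: no, baa/cabcc meet in 0. 2a->1: ok.
bab: 2b undefined. 2b->0: ok.
bac: 2c undefined. 2c->0: ok.
bbb: 3b undefined. 3b->0: no, baa/bbbb meet in 1. 3b->1: no, bb/bbbb meet in 3. 3b->2: ok.
bbc: 3c undefined. 3c->0: ok.
cbba: 3a undefined. 3a->0: ok.
All examples now run through 4 states with every (state, symbol) defined. Accept strings end in {1,3}, Reject strings end in {0}; accept={1,3}.

states=4 start=0 accept={1,3} delta: 0a->0 0b->1 0c->0 1a->2 1b->3 1c->0 2a->1 2b->0 2c->0 3a->0 3b->2 3c->0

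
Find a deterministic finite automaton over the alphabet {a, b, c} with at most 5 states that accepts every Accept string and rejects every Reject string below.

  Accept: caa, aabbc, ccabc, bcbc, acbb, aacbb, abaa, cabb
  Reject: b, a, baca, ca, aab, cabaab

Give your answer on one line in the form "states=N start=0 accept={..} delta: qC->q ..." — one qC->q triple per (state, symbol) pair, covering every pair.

State merging on the prefix tree: take the shortest (then alphabetical) example prefix whose next move is undefined and point that move at state 0, else 1, else 2, ...; a target is out if some Accept/Reject pair would then sit in one state with the same input left (inseparable). If every existing state is out, open a new one.
a: 0a undefined. 0a->0: ok.
b: 0b undefined. 0b->0: no, abaa/b meet in 0. Open state 1: 0b->1.
c: 0c undefined. 0c->0: no, caa/a meet in 0. 0c->1: ok.
ba: 1a undefined. 1a->0: no, caa/a meet in 0. 1a->1: no, caa/b meet in 1. Open state 2: 1a->2.
bc: 1c undefined. 1c->0: no, ccabc/a meet in 0. 1c->1: ok.
acb: 1b undefined. 1b->0: no, aabbc/b meet in 1. 1b->1: no, aabbc/b meet in 1. 1b->2: ok.
bac: 2c undefined. 2c->0: no, aabbc/a meet in 0. 2c->1: no, aabbc/b meet in 1. 2c->2: no, caa/baca meet in 2 with "a" left. Open state 3: 2c->3.
caa: 2a undefined. 2a->0: no, caa/a meet in 0. 2a->1: no, caa/b meet in 1. 2a->2: no, caa/ca meet in 2. 2a->3: ok.
cab: 2b undefined. 2b->0: no, ccabc/b meet in 1. 2b->1: no, ccabc/b meet in 1. 2b->2: no, acbb/ca meet in 2. 2b->3: ok.
baca: 3a undefined. 3a->0: ok.
cabb: 3b undefined. 3b->0: no, cabb/a meet in 0. 3b->1: no, cabb/b meet in 1. 3b->2: no, cabb/ca meet in 2. 3b->3: ok.
ccabc: 3c undefined. 3c->0: no, ccabc/a meet in 0. 3c->1: no, ccabc/b meet in 1. 3c->2: no, ccabc/ca meet in 2. 3c->3: ok.
All examples now run through 4 states with every (state, symbol) defined. Accept strings end in {3}, Reject strings end in {0,1,2}; accept={3}.

states=4 start=0 accept={3} delta: 0a->0 0b->1 0c->1 1a->2 1b->2 1c->1 2a->3 2b->3 2c->3 3a->0 3b->3 3c->3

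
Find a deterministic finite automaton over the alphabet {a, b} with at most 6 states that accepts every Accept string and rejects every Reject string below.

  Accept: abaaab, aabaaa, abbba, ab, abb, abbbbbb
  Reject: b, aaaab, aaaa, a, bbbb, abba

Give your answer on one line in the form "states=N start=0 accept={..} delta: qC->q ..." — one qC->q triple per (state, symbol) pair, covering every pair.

states=4 start=0 accept={2,3} delta: 0a->1 0b->0 1a->2 1b->2 2a->3 2b->3 3a->0 3b->2

Grow the machine one transition at a time. Run the examples from 0; the earliest place one falls off (shortest prefix, ties alphabetical) gets sent to the lowest-numbered state that keeps every Accept/Reject pair distinguishable — a pair clashes when both reach the same state with identical unread suffix — and to a fresh state only if none does.
a: 0a undefined. 0a->0: no, ab/b meet in 0 with "b" left. Open state 1: 0a->1.
b: 0b undefined. 0b->0: ok.
aa: 1a undefined. 1a->0: no, aabaaa/a meet in 1. 1a->1: no, ab/aaaab meet in 1 with "b" left. Open state 2: 1a->2.
ab: 1b undefined. 1b->0: no, abbba/a meet in 1. 1b->1: no, abaaab/aaaab meet in 2 with "aab" left. 1b->2: ok.
aaa: 2a undefined. 2a->0: no, ab/aaaab meet in 2. 2a->1: no, abaaab/aaaa meet in 2. 2a->2: no, abaaab/aaaab meet in 2 with "b" left. Open state 3: 2a->3.
aab: 2b undefined. 2b->0: no, abbba/a meet in 1. 2b->1: no, aabaaa/aaaa meet in 3 with "a" left. 2b->2: no, abbba/abba meet in 3. 2b->3: ok.
aaaa: 3a undefined. 3a->0: ok.
abbb: 3b undefined. 3b->0: no, abbba/a meet in 1. 3b->1: no, abbbbbb/a meet in 1. 3b->2: ok.
All examples now run through 4 states with every (state, symbol) defined. Accept strings end in {2,3}, Reject strings end in {0,1}; accept={2,3}.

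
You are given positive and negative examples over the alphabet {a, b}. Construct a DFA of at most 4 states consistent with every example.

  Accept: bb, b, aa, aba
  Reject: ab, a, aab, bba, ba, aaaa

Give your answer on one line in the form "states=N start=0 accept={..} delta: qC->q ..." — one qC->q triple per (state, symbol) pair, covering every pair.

State merging on the prefix tree: take the shortest (then alphabetical) example prefix whose next move is undefined and point that move at state 0, else 1, else 2, ...; a target is out if some Accept/Reject pair would then sit in one state with the same input left (inseparable). If every existing state is out, open a new one.
a: 0a undefined. 0a->0: no, b/ab meet in 0 with "b" left. Open state 1: 0a->1.
b: 0b undefined. 0b->0: ok.
aa: 1a undefined. 1a->0: no, bb/aab meet in 0. 1a->1: no, aa/a meet in 1. Open state 2: 1a->2.
ab: 1b undefined. 1b->0: no, bb/ab meet in 0. 1b->1: ok.
aaa: 2a undefined. 2a->0: ok.
aab: 2b undefined. 2b->0: no, bb/aab meet in 0. 2b->1: ok.
All examples now run through 3 states with every (state, symbol) defined. Accept strings end in {0,2}, Reject strings end in {1}; accept={0,2}.

states=3 start=0 accept={0,2} delta: 0a->1 0b->0 1a->2 1b->1 2a->0 2b->1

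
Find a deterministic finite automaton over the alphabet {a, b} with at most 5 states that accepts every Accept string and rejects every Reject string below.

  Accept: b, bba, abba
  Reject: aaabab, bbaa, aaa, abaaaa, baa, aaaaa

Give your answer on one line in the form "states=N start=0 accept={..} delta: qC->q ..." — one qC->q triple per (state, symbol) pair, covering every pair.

State merging on the prefix tree: take the shortest (then alphabetical) example prefix whose next move is undefined and point that move at state 0, else 1, else 2, ...; a target is out if some Accept/Reject pair would then sit in one state with the same input left (inseparable). If every existing state is out, open a new one.
a: 0a undefined. 0a->0: ok.
b: 0b undefined. 0b->0: no, b/aaabab meet in 0. Open state 1: 0b->1.
ba: 1a undefined. 1a->0: no, b/aaabab meet in 1. 1a->1: no, b/abaaaa meet in 1. Open state 2: 1a->2.
bb: 1b undefined. 1b->0: no, bba/bbaa meet in 0. 1b->1: ok.
baa: 2a undefined. 2a->0: ok.
aaabab: 2b undefined. 2b->0: ok.
All examples now run through 3 states with every (state, symbol) defined. Accept strings end in {1,2}, Reject strings end in {0}; accept={1,2}.

states=3 start=0 accept={1,2} delta: 0a->0 0b->1 1a->2 1b->1 2a->0 2b->0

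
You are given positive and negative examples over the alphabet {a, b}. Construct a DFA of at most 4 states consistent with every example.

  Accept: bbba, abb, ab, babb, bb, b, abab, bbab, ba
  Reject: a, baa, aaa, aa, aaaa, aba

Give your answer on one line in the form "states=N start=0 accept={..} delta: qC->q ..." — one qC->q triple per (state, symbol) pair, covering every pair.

Grow the machine one transition at a time. Run the examples from 0; the earliest place one falls off (shortest prefix, ties alphabetical) gets sent to the lowest-numbered state that keeps every Accept/Reject pair distinguishable — a pair clashes when both reach the same state with identical unread suffix — and to a fresh state only if none does.
a: 0a undefined. 0a->0: no, ba/aba meet in 0 with "ba" left. Open state 1: 0a->1.
b: 0b undefined. 0b->0: no, bbba/a meet in 1. 0b->1: no, b/a meet in 1. Open state 2: 0b->2.
aa: 1a undefined. 1a->0: ok.
ab: 1b undefined. 1b->0: no, ab/aa meet in 0. 1b->1: no, abb/a meet in 1. 1b->2: no, ba/aba meet in 2 with "a" left. Open state 3: 1b->3.
ba: 2a undefined. 2a->0: no, ba/aa meet in 0. 2a->1: no, ba/a meet in 1. 2a->2: no, b/baa meet in 2. 2a->3: ok.
bb: 2b undefined. 2b->0: no, bb/aa meet in 0. 2b->1: no, bbba/baa meet in 3 with "a" left. 2b->2: ok.
aba: 3a undefined. 3a->0: ok.
abb: 3b undefined. 3b->0: no, abb/baa meet in 0. 3b->1: no, abb/a meet in 1. 3b->2: ok.
All examples now run through 4 states with every (state, symbol) defined. Accept strings end in {2,3}, Reject strings end in {0,1}; accept={2,3}.

states=4 start=0 accept={2,3} delta: 0a->1 0b->2 1a->0 1b->3 2a->3 2b->2 3a->0 3b->2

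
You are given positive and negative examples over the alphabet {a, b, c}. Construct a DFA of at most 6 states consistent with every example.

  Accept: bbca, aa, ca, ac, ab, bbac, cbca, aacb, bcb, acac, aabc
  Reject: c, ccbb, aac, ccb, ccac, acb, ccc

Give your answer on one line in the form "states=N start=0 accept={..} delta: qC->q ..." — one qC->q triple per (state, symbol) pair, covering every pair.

states=5 start=0 accept={0,3} delta: 0a->1 0b->0 0c->2 1a->3 1b->0 1c->3 2a->0 2b->0 2c->4 3a->1 3b->1 3c->1 4a->0 4b->4 4c->1

Fold the examples into a partial DFA from state 0: repeatedly fix the first undefined (state, symbol) met by the shortest-then-alphabetical prefix, trying targets in increasing order and rejecting any under which an Accept and a Reject string meet in one state with the same remainder; add a state when all current targets are rejected. Accepting states are where Accept strings end.
a: 0a undefined. 0a->0: no, ac/c meet in 0 with "c" left. Open state 1: 0a->1.
b: 0b undefined. 0b->0: ok.
c: 0c undefined. 0c->0: no, ac/ccac meet in 1 with "c" left. 0c->1: no, acac/ccac meet in 1 with "cac" left. Open state 2: 0c->2.
aa: 1a undefined. 1a->0: no, aabc/c meet in 2. 1a->1: no, ac/aac meet in 1 with "c" left. 1a->2: no, aa/c meet in 2. Open state 3: 1a->3.
ab: 1b undefined. 1b->0: ok.
ac: 1c undefined. 1c->0: no, ac/acb meet in 0. 1c->1: no, ab/acb meet in 0. 1c->2: no, ac/c meet in 2. 1c->3: ok.
ca: 2a undefined. 2a->0: ok.
cb: 2b undefined. 2b->0: ok.
cc: 2c undefined. 2c->0: no, bbca/ccbb meet in 0. 2c->1: no, bbca/ccbb meet in 0. 2c->2: no, bbca/ccbb meet in 0. 2c->3: no, acac/ccac meet in 3 with "ac" left. Open state 4: 2c->4.
aab: 3b undefined. 3b->0: no, bbca/acb meet in 0. 3b->1: ok.
aac: 3c undefined. 3c->0: no, bbca/aac meet in 0. 3c->1: ok.
aca: 3a undefined. 3a->0: no, acac/c meet in 2. 3a->1: ok.
cca: 4a undefined. 4a->0: ok.
ccb: 4b undefined. 4b->0: no, bbca/ccbb meet in 0. 4b->1: no, bbca/ccbb meet in 0. 4b->2: no, bbca/ccbb meet in 0. 4b->3: no, aa/ccb meet in 3. 4b->4: ok.
ccc: 4c undefined. 4c->0: no, bbca/ccc meet in 0. 4c->1: ok.
All examples now run through 5 states with every (state, symbol) defined. Accept strings end in {0,3}, Reject strings end in {1,2,4}; accept={0,3}.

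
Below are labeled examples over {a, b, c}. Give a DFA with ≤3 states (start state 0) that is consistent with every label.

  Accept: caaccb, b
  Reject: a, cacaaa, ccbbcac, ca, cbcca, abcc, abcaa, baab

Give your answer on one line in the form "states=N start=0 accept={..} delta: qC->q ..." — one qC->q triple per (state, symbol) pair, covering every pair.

State merging on the prefix tree: take the shortest (then alphabetical) example prefix whose next move is undefined and point that move at state 0, else 1, else 2, ...; a target is out if some Accept/Reject pair would then sit in one state with the same input left (inseparable). If every existing state is out, open a new one.
a: 0a undefined. 0a->0: ok.
b: 0b undefined. 0b->0: no, b/a meet in 0. Open state 1: 0b->1.
c: 0c undefined. 0c->0: ok.
ba: 1a undefined. 1a->0: no, caaccb/baab meet in 1. 1a->1: ok.
abc: 1c undefined. 1c->0: ok.
baab: 1b undefined. 1b->0: ok.
All examples now run through 2 states with every (state, symbol) defined. Accept strings end in {1}, Reject strings end in {0}; accept={1}.

states=2 start=0 accept={1} delta: 0a->0 0b->1 0c->0 1a->1 1b->0 1c->0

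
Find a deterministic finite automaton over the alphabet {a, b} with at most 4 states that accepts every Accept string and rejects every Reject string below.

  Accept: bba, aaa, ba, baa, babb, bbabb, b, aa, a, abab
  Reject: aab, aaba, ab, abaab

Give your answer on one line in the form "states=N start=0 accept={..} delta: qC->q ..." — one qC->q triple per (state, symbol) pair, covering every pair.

State merging on the prefix tree: take the shortest (then alphabetical) example prefix whose next move is undefined and point that move at state 0, else 1, else 2, ...; a target is out if some Accept/Reject pair would then sit in one state with the same input left (inseparable). If every existing state is out, open a new one.
a: 0a undefined. 0a->0: no, ba/aaba meet in 0 with "ba" left. Open state 1: 0a->1.
b: 0b undefined. 0b->0: ok.
aa: 1a undefined. 1a->0: no, bba/aaba meet in 1. 1a->1: ok.
ab: 1b undefined. 1b->0: no, bba/aaba meet in 1. 1b->1: no, bba/aab meet in 1. Open state 2: 1b->2.
aba: 2a undefined. 2a->0: no, b/aaba meet in 0. 2a->1: no, bba/aaba meet in 1. 2a->2: no, babb/abaab meet in 2 with "b" left. Open state 3: 2a->3.
abaa: 3a undefined. 3a->0: no, b/abaab meet in 0. 3a->1: ok.
abab: 3b undefined. 3b->0: ok.
babb: 2b undefined. 2b->0: ok.
All examples now run through 4 states with every (state, symbol) defined. Accept strings end in {0,1}, Reject strings end in {2,3}; accept={0,1}.

states=4 start=0 accept={0,1} delta: 0a->1 0b->0 1a->1 1b->2 2a->3 2b->0 3a->1 3b->0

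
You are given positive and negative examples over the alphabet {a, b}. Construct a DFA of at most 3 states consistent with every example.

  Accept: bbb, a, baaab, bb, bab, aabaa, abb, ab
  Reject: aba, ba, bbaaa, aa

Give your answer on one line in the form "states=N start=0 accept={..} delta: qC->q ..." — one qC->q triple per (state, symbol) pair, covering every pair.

State merging on the prefix tree: take the shortest (then alphabetical) example prefix whose next move is undefined and point that move at state 0, else 1, else 2, ...; a target is out if some Accept/Reject pair would then sit in one state with the same input left (inseparable). If every existing state is out, open a new one.
a: 0a undefined. 0a->0: no, a/aa meet in 0. Open state 1: 0a->1.
b: 0b undefined. 0b->0: no, a/ba meet in 1. 0b->1: ok.
aa: 1a undefined. 1a->0: ok.
ab: 1b undefined. 1b->0: no, bbb/aba meet in 1. 1b->1: ok.
All examples now run through 2 states with every (state, symbol) defined. Accept strings end in {1}, Reject strings end in {0}; accept={1}.

states=2 start=0 accept={1} delta: 0a->1 0b->1 1a->0 1b->1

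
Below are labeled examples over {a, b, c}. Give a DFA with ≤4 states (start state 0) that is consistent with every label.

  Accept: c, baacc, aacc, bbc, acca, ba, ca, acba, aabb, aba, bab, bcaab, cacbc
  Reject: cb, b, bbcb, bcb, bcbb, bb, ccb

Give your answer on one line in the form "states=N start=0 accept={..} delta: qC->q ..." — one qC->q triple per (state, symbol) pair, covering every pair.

Grow the machine one transition at a time. Run the examples from 0; the earliest place one falls off (shortest prefix, ties alphabetical) gets sent to the lowest-numbered state that keeps every Accept/Reject pair distinguishable — a pair clashes when both reach the same state with identical unread suffix — and to a fresh state only if none does.
a: 0a undefined. 0a->0: no, aabb/bb meet in 0 with "bb" left. Open state 1: 0a->1.
b: 0b undefined. 0b->0: ok.
c: 0c undefined. 0c->0: no, c/cb meet in 0. 0c->1: no, bab/cb meet in 1 with "b" left. Open state 2: 0c->2.
aa: 1a undefined. 1a->0: no, aabb/b meet in 0. 1a->1: ok.
ab: 1b undefined. 1b->0: no, aabb/b meet in 0. 1b->1: ok.
ac: 1c undefined. 1c->0: ok.
ca: 2a undefined. 2a->0: no, acca/b meet in 0. 2a->1: ok.
cb: 2b undefined. 2b->0: ok.
cc: 2c undefined. 2c->0: ok.
All examples now run through 3 states with every (state, symbol) defined. Accept strings end in {1,2}, Reject strings end in {0}; accept={1,2}.

states=3 start=0 accept={1,2} delta: 0a->1 0b->0 0c->2 1a->1 1b->1 1c->0 2a->1 2b->0 2c->0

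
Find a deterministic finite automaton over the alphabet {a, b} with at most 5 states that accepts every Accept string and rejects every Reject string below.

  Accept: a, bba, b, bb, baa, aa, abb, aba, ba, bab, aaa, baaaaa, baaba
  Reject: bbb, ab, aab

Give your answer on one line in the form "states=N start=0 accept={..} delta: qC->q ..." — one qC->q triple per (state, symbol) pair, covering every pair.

State merging on the prefix tree: take the shortest (then alphabetical) example prefix whose next move is undefined and point that move at state 0, else 1, else 2, ...; a target is out if some Accept/Reject pair would then sit in one state with the same input left (inseparable). If every existing state is out, open a new one.
a: 0a undefined. 0a->0: no, b/ab meet in 0 with "b" left. Open state 1: 0a->1.
b: 0b undefined. 0b->0: no, b/bbb meet in 0. 0b->1: no, bb/ab meet in 1 with "b" left. Open state 2: 0b->2.
aa: 1a undefined. 1a->0: no, b/aab meet in 2. 1a->1: ok.
ab: 1b undefined. 1b->0: ok.
ba: 2a undefined. 2a->0: no, ba/ab meet in 0. 2a->1: no, bab/ab meet in 0. 2a->2: ok.
bb: 2b undefined. 2b->0: no, b/bbb meet in 2. 2b->1: ok.
All examples now run through 3 states with every (state, symbol) defined. Accept strings end in {1,2}, Reject strings end in {0}; accept={1,2}.

states=3 start=0 accept={1,2} delta: 0a->1 0b->2 1a->1 1b->0 2a->2 2b->1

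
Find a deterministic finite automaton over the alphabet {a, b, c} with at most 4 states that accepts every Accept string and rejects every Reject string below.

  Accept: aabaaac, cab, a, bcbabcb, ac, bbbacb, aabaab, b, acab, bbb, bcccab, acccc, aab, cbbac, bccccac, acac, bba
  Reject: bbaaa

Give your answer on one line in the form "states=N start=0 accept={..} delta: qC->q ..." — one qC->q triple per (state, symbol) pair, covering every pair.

states=4 start=0 accept={0,1,2} delta: 0a->0 0b->1 0c->0 1a->2 1b->1 1c->0 2a->3 2b->0 2c->0 3a->3 3b->0 3c->0

Grow the machine one transition at a time. Run the examples from 0; the earliest place one falls off (shortest prefix, ties alphabetical) gets sent to the lowest-numbered state that keeps every Accept/Reject pair distinguishable — a pair clashes when both reach the same state with identical unread suffix — and to a fresh state only if none does.
a: 0a undefined. 0a->0: ok.
b: 0b undefined. 0b->0: no, a/bbaaa meet in 0. Open state 1: 0b->1.
c: 0c undefined. 0c->0: ok.
bb: 1b undefined. 1b->0: no, a/bbaaa meet in 0. 1b->1: ok.
bc: 1c undefined. 1c->0: ok.
bba: 1a undefined. 1a->0: no, aabaaac/bbaaa meet in 0. 1a->1: no, cab/bbaaa meet in 1. Open state 2: 1a->2.
bbaa: 2a undefined. 2a->0: no, aabaaac/bbaaa meet in 0. 2a->1: no, bba/bbaaa meet in 2. 2a->2: no, bba/bbaaa meet in 2. Open state 3: 2a->3.
bbaaa: 3a undefined. 3a->0: no, aabaaac/bbaaa meet in 0. 3a->1: no, cab/bbaaa meet in 1. 3a->2: no, bba/bbaaa meet in 2. 3a->3: ok.
bbbac: 2c undefined. 2c->0: ok.
bcbab: 2b undefined. 2b->0: ok.
aabaab: 3b undefined. 3b->0: ok.
aabaaac: 3c undefined. 3c->0: ok.
All examples now run through 4 states with every (state, symbol) defined. Accept strings end in {0,1,2}, Reject strings end in {3}; accept={0,1,2}.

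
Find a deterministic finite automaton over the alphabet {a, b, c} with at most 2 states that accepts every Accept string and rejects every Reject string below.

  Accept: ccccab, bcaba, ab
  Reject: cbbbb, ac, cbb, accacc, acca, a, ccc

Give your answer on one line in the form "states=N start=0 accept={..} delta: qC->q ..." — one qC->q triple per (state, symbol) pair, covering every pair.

states=2 start=0 accept={1} delta: 0a->0 0b->1 0c->0 1a->1 1b->0 1c->0

Grow the machine one transition at a time. Run the examples from 0; the earliest place one falls off (shortest prefix, ties alphabetical) gets sent to the lowest-numbered state that keeps every Accept/Reject pair distinguishable — a pair clashes when both reach the same state with identical unread suffix — and to a fresh state only if none does.
a: 0a undefined. 0a->0: ok.
b: 0b undefined. 0b->0: no, ab/a meet in 0. Open state 1: 0b->1.
c: 0c undefined. 0c->0: ok.
bc: 1c undefined. 1c->0: ok.
cbb: 1b undefined. 1b->0: ok.
bcaba: 1a undefined. 1a->0: no, bcaba/cbbbb meet in 0. 1a->1: ok.
All examples now run through 2 states with every (state, symbol) defined. Accept strings end in {1}, Reject strings end in {0}; accept={1}.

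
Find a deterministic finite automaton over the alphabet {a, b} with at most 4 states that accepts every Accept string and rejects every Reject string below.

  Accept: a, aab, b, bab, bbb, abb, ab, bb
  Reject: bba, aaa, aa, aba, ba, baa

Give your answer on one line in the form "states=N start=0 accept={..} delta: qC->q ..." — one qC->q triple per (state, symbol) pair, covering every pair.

states=3 start=0 accept={1} delta: 0a->1 0b->1 1a->2 1b->1 2a->0 2b->1

Fold the examples into a partial DFA from state 0: repeatedly fix the first undefined (state, symbol) met by the shortest-then-alphabetical prefix, trying targets in increasing order and rejecting any under which an Accept and a Reject string meet in one state with the same remainder; add a state when all current targets are rejected. Accepting states are where Accept strings end.
a: 0a undefined. 0a->0: no, a/aaa meet in 0. Open state 1: 0a->1.
b: 0b undefined. 0b->0: no, a/bba meet in 1. 0b->1: ok.
aa: 1a undefined. 1a->0: no, a/aaa meet in 1. 1a->1: no, a/aaa meet in 1. Open state 2: 1a->2.
ab: 1b undefined. 1b->0: no, a/bba meet in 1. 1b->1: ok.
aaa: 2a undefined. 2a->0: ok.
aab: 2b undefined. 2b->0: no, aab/aaa meet in 0. 2b->1: ok.
All examples now run through 3 states with every (state, symbol) defined. Accept strings end in {1}, Reject strings end in {0,2}; accept={1}.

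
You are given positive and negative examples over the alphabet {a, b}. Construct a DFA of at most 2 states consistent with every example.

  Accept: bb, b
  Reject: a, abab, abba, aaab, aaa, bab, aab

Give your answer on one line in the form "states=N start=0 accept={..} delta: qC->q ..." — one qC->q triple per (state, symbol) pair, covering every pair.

states=2 start=0 accept={0} delta: 0a->1 0b->0 1a->1 1b->1

State merging on the prefix tree: take the shortest (then alphabetical) example prefix whose next move is undefined and point that move at state 0, else 1, else 2, ...; a target is out if some Accept/Reject pair would then sit in one state with the same input left (inseparable). If every existing state is out, open a new one.
a: 0a undefined. 0a->0: no, b/aaab meet in 0 with "b" left. Open state 1: 0a->1.
b: 0b undefined. 0b->0: ok.
aa: 1a undefined. 1a->0: no, bb/aab meet in 0. 1a->1: ok.
ab: 1b undefined. 1b->0: no, bb/abab meet in 0. 1b->1: ok.
All examples now run through 2 states with every (state, symbol) defined. Accept strings end in {0}, Reject strings end in {1}; accept={0}.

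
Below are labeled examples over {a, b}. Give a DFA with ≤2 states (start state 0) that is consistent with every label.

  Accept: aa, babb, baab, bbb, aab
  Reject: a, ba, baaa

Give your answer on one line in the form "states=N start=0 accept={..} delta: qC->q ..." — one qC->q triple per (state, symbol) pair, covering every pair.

Fold the examples into a partial DFA from state 0: repeatedly fix the first undefined (state, symbol) met by the shortest-then-alphabetical prefix, trying targets in increasing order and rejecting any under which an Accept and a Reject string meet in one state with the same remainder; add a state when all current targets are rejected. Accepting states are where Accept strings end.
a: 0a undefined. 0a->0: no, aa/a meet in 0. Open state 1: 0a->1.
b: 0b undefined. 0b->0: ok.
aa: 1a undefined. 1a->0: ok.
bab: 1b undefined. 1b->0: ok.
All examples now run through 2 states with every (state, symbol) defined. Accept strings end in {0}, Reject strings end in {1}; accept={0}.

states=2 start=0 accept={0} delta: 0a->1 0b->0 1a->0 1b->0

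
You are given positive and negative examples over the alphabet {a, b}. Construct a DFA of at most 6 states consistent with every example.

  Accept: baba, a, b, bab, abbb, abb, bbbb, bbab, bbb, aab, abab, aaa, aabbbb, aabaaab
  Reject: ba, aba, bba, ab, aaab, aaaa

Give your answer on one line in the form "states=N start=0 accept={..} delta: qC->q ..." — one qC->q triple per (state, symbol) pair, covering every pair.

Fold the examples into a partial DFA from state 0: repeatedly fix the first undefined (state, symbol) met by the shortest-then-alphabetical prefix, trying targets in increasing order and rejecting any under which an Accept and a Reject string meet in one state with the same remainder; add a state when all current targets are rejected. Accepting states are where Accept strings end.
a: 0a undefined. 0a->0: no, a/aaaa meet in 0. Open state 1: 0a->1.
b: 0b undefined. 0b->0: no, baba/aba meet in 1 with "ba" left. 0b->1: ok.
aa: 1a undefined. 1a->0: no, baba/ba meet in 0. 1a->1: no, baba/aba meet in 1 with "ba" left. Open state 2: 1a->2.
ab: 1b undefined. 1b->0: no, a/aba meet in 1. 1b->1: no, a/ab meet in 1. 1b->2: no, bbab/aaab meet in 2 with "ab" left. Open state 3: 1b->3.
aaa: 2a undefined. 2a->0: no, a/aaab meet in 1. 2a->1: ok.
aab: 2b undefined. 2b->0: no, aabaaab/ab meet in 3. 2b->1: no, baba/ba meet in 2. 2b->2: no, bab/ba meet in 2. 2b->3: no, baba/aba meet in 3 with "a" left. Open state 4: 2b->4.
aba: 3a undefined. 3a->0: ok.
abb: 3b undefined. 3b->0: no, abb/aba meet in 0. 3b->1: no, abbb/ab meet in 3. 3b->2: no, abb/ba meet in 2. 3b->3: no, abbb/ab meet in 3. 3b->4: ok.
aaba: 4a undefined. 4a->0: no, baba/aba meet in 0. 4a->1: no, aabaaab/ab meet in 3. 4a->2: no, baba/ba meet in 2. 4a->3: no, baba/ab meet in 3. 4a->4: ok.
aabb: 4b undefined. 4b->0: no, abbb/aba meet in 0. 4b->1: ok.
All examples now run through 5 states with every (state, symbol) defined. Accept strings end in {1,4}, Reject strings end in {0,2,3}; accept={1,4}.

states=5 start=0 accept={1,4} delta: 0a->1 0b->1 1a->2 1b->3 2a->1 2b->4 3a->0 3b->4 4a->4 4b->1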